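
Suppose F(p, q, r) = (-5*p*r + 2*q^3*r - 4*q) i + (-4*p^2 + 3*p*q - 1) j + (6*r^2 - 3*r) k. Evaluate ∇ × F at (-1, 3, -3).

(∇×F)₁ = ∂F₃/∂q − ∂F₂/∂r = 0
(∇×F)₂ = ∂F₁/∂r − ∂F₃/∂p = -5*p + 2*q^3
(∇×F)₃ = ∂F₂/∂p − ∂F₁/∂q = -8*p - 6*q^2*r + 3*q + 4
∇×F = (0, -5*p + 2*q^3, -8*p - 6*q^2*r + 3*q + 4)
At (-1, 3, -3): (0, 59, 183).

(0, 59, 183)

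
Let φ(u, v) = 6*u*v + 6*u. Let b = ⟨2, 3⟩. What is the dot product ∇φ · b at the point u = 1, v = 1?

42

∂φ/∂u = 6*v + 6
∂φ/∂v = 6*u
∇φ at (1, 1) = (12, 6)
∇φ · b = (12)(2) + (6)(3) = 42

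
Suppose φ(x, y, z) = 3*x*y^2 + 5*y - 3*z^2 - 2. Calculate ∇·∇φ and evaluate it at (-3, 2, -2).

-24

∂²φ/∂x² = 0
∂²φ/∂y² = 6*x
∂²φ/∂z² = -6
∇²φ = 6*x - 6
At (-3, 2, -2): -24.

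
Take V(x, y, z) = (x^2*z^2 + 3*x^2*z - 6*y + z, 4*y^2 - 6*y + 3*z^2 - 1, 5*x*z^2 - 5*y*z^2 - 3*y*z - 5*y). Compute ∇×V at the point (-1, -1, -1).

(-1, -3, 6)

(∇×V)₁ = ∂V₃/∂y − ∂V₂/∂z = -5*z^2 - 9*z - 5
(∇×V)₂ = ∂V₁/∂z − ∂V₃/∂x = 2*x^2*z + 3*x^2 - 5*z^2 + 1
(∇×V)₃ = ∂V₂/∂x − ∂V₁/∂y = 6
∇×V = (-5*z^2 - 9*z - 5, 2*x^2*z + 3*x^2 - 5*z^2 + 1, 6)
At (-1, -1, -1): (-1, -3, 6).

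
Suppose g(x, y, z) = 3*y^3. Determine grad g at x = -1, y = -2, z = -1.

∂g/∂x = 0
∂g/∂y = 9*y^2
∂g/∂z = 0
∇g = (0, 9*y^2, 0)
At (-1, -2, -1): (0, 36, 0).

(0, 36, 0)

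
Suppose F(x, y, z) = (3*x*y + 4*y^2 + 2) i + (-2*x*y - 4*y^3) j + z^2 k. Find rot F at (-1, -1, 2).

(∇×F)₁ = ∂F₃/∂y − ∂F₂/∂z = 0
(∇×F)₂ = ∂F₁/∂z − ∂F₃/∂x = 0
(∇×F)₃ = ∂F₂/∂x − ∂F₁/∂y = -3*x - 10*y
∇×F = (0, 0, -3*x - 10*y)
At (-1, -1, 2): (0, 0, 13).

(0, 0, 13)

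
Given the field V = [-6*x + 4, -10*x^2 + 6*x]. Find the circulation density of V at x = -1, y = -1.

26

∂V₂/∂x = -20*x + 6
∂V₁/∂y = 0
Scalar curl = -20*x + 6
At (-1, -1): 26.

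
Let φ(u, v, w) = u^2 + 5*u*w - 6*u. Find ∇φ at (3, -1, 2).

∂φ/∂u = 2*u + 5*w - 6
∂φ/∂v = 0
∂φ/∂w = 5*u
∇φ = (2*u + 5*w - 6, 0, 5*u)
At (3, -1, 2): (10, 0, 15).

(10, 0, 15)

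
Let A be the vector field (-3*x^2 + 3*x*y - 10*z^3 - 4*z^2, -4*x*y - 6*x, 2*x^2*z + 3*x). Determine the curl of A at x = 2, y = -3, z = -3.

(0, -225, 0)

(∇×A)₁ = ∂A₃/∂y − ∂A₂/∂z = 0
(∇×A)₂ = ∂A₁/∂z − ∂A₃/∂x = -4*x*z - 30*z^2 - 8*z - 3
(∇×A)₃ = ∂A₂/∂x − ∂A₁/∂y = -3*x - 4*y - 6
∇×A = (0, -4*x*z - 30*z^2 - 8*z - 3, -3*x - 4*y - 6)
At (2, -3, -3): (0, -225, 0).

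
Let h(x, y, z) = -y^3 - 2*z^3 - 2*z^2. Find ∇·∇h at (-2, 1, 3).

∂²h/∂x² = 0
∂²h/∂y² = -6*y
∂²h/∂z² = -4*(3*z + 1)
∇²h = -6*y - 12*z - 4
At (-2, 1, 3): -46.

-46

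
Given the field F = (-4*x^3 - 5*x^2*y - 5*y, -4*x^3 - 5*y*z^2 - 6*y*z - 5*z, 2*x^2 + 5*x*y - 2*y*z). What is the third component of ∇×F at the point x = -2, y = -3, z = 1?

(∇×F)_3 = ∂F₂/∂x − ∂F₁/∂y
= -12*x^2 − (-5*x^2 - 5)
= -7*x^2 + 5
At (-2, -3, 1): -23.

-23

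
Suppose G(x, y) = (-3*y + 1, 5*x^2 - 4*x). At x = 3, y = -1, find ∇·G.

∂G₁/∂x = 0
∂G₂/∂y = 0
∇·G = 0
At (3, -1): 0.

0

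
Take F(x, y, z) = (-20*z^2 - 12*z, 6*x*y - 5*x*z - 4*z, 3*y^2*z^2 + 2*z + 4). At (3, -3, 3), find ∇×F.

(-143, -132, -33)

(∇×F)₁ = ∂F₃/∂y − ∂F₂/∂z = 5*x + 6*y*z^2 + 4
(∇×F)₂ = ∂F₁/∂z − ∂F₃/∂x = -40*z - 12
(∇×F)₃ = ∂F₂/∂x − ∂F₁/∂y = 6*y - 5*z
∇×F = (5*x + 6*y*z^2 + 4, -40*z - 12, 6*y - 5*z)
At (3, -3, 3): (-143, -132, -33).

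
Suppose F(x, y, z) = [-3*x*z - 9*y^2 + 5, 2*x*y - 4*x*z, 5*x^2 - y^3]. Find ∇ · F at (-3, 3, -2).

∂F₁/∂x = -3*z
∂F₂/∂y = 2*x
∂F₃/∂z = 0
∇·F = 2*x - 3*z
At (-3, 3, -2): 0.

0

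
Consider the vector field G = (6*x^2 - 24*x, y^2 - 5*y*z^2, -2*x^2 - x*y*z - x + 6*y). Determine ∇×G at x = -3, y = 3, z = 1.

(∇×G)₁ = ∂G₃/∂y − ∂G₂/∂z = -x*z + 10*y*z + 6
(∇×G)₂ = ∂G₁/∂z − ∂G₃/∂x = 4*x + y*z + 1
(∇×G)₃ = ∂G₂/∂x − ∂G₁/∂y = 0
∇×G = (-x*z + 10*y*z + 6, 4*x + y*z + 1, 0)
At (-3, 3, 1): (39, -8, 0).

(39, -8, 0)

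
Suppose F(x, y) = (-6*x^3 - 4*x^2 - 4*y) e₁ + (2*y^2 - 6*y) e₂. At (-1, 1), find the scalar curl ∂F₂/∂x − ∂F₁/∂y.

4

∂F₂/∂x = 0
∂F₁/∂y = -4
Scalar curl = 4
At (-1, 1): 4.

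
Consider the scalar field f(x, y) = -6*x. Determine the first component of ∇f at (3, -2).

-6

(∇f)_1 = ∂f/∂x = -6
At (3, -2): -6.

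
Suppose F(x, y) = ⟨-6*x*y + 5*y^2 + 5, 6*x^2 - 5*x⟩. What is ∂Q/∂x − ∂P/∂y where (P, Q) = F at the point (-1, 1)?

∂F₂/∂x = 12*x - 5
∂F₁/∂y = -6*x + 10*y
Scalar curl = 18*x - 10*y - 5
At (-1, 1): -33.

-33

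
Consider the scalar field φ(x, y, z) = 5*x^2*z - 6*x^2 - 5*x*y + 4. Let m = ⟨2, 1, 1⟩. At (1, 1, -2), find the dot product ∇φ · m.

-74

∂φ/∂x = 10*x*z - 12*x - 5*y
∂φ/∂y = -5*x
∂φ/∂z = 5*x^2
∇φ at (1, 1, -2) = (-37, -5, 5)
∇φ · m = (-37)(2) + (-5)(1) + (5)(1) = -74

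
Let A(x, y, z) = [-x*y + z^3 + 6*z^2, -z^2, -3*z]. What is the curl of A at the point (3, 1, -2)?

(∇×A)₁ = ∂A₃/∂y − ∂A₂/∂z = 2*z
(∇×A)₂ = ∂A₁/∂z − ∂A₃/∂x = 3*z^2 + 12*z
(∇×A)₃ = ∂A₂/∂x − ∂A₁/∂y = x
∇×A = (2*z, 3*z^2 + 12*z, x)
At (3, 1, -2): (-4, -12, 3).

(-4, -12, 3)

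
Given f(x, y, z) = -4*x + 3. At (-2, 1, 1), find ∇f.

(-4, 0, 0)

∂f/∂x = -4
∂f/∂y = 0
∂f/∂z = 0
∇f = (-4, 0, 0)
At (-2, 1, 1): (-4, 0, 0).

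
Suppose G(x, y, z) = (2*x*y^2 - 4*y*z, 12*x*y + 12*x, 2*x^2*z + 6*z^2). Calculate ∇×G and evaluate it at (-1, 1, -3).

(0, -16, 16)

(∇×G)₁ = ∂G₃/∂y − ∂G₂/∂z = 0
(∇×G)₂ = ∂G₁/∂z − ∂G₃/∂x = -4*x*z - 4*y
(∇×G)₃ = ∂G₂/∂x − ∂G₁/∂y = -4*x*y + 12*y + 4*z + 12
∇×G = (0, -4*x*z - 4*y, -4*x*y + 12*y + 4*z + 12)
At (-1, 1, -3): (0, -16, 16).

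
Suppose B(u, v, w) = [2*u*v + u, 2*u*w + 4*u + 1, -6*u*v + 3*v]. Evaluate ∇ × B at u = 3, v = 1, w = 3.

(-21, 6, 4)

(∇×B)₁ = ∂B₃/∂v − ∂B₂/∂w = -8*u + 3
(∇×B)₂ = ∂B₁/∂w − ∂B₃/∂u = 6*v
(∇×B)₃ = ∂B₂/∂u − ∂B₁/∂v = -2*u + 2*w + 4
∇×B = (-8*u + 3, 6*v, -2*u + 2*w + 4)
At (3, 1, 3): (-21, 6, 4).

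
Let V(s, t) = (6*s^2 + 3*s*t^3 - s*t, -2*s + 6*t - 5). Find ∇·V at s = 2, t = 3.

∂V₁/∂s = 12*s + 3*t^3 - t
∂V₂/∂t = 6
∇·V = 12*s + 3*t^3 - t + 6
At (2, 3): 108.

108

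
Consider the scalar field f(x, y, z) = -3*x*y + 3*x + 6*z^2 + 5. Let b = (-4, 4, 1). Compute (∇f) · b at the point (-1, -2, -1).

∂f/∂x = -3*y + 3
∂f/∂y = -3*x
∂f/∂z = 12*z
∇f at (-1, -2, -1) = (9, 3, -12)
∇f · b = (9)(-4) + (3)(4) + (-12)(1) = -36

-36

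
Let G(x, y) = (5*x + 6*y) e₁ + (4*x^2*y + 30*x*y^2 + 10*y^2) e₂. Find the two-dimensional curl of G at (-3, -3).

∂G₂/∂x = 8*x*y + 30*y^2
∂G₁/∂y = 6
Scalar curl = 8*x*y + 30*y^2 - 6
At (-3, -3): 336.

336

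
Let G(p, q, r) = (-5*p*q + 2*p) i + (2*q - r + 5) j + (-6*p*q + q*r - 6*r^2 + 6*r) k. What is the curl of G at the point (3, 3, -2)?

(∇×G)₁ = ∂G₃/∂q − ∂G₂/∂r = -6*p + r + 1
(∇×G)₂ = ∂G₁/∂r − ∂G₃/∂p = 6*q
(∇×G)₃ = ∂G₂/∂p − ∂G₁/∂q = 5*p
∇×G = (-6*p + r + 1, 6*q, 5*p)
At (3, 3, -2): (-19, 18, 15).

(-19, 18, 15)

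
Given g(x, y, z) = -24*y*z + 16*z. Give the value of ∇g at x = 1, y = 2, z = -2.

∂g/∂x = 0
∂g/∂y = -24*z
∂g/∂z = -24*y + 16
∇g = (0, -24*z, -24*y + 16)
At (1, 2, -2): (0, 48, -32).

(0, 48, -32)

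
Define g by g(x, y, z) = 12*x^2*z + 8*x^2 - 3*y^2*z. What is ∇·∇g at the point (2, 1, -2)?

-20

∂²g/∂x² = 8*(3*z + 2)
∂²g/∂y² = -6*z
∂²g/∂z² = 0
∇²g = 18*z + 16
At (2, 1, -2): -20.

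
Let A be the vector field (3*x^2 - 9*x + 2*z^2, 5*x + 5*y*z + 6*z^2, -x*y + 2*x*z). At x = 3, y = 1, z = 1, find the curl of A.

(-20, 3, 5)

(∇×A)₁ = ∂A₃/∂y − ∂A₂/∂z = -x - 5*y - 12*z
(∇×A)₂ = ∂A₁/∂z − ∂A₃/∂x = y + 2*z
(∇×A)₃ = ∂A₂/∂x − ∂A₁/∂y = 5
∇×A = (-x - 5*y - 12*z, y + 2*z, 5)
At (3, 1, 1): (-20, 3, 5).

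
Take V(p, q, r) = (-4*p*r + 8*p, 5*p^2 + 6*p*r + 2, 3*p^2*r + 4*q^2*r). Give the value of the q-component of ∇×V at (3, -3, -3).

42

(∇×V)_2 = ∂V₁/∂r − ∂V₃/∂p
= -4*p − (6*p*r)
= -6*p*r - 4*p
At (3, -3, -3): 42.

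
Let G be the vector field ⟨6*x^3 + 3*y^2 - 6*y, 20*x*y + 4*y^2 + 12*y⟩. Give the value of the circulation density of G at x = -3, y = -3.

-36

∂G₂/∂x = 20*y
∂G₁/∂y = 6*y - 6
Scalar curl = 14*y + 6
At (-3, -3): -36.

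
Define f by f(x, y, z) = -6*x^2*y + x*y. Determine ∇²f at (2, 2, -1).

-24

∂²f/∂x² = -12*y
∂²f/∂y² = 0
∂²f/∂z² = 0
∇²f = -12*y
At (2, 2, -1): -24.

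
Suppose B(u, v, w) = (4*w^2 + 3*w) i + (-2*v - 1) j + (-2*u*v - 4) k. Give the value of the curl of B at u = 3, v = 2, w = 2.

(∇×B)₁ = ∂B₃/∂v − ∂B₂/∂w = -2*u
(∇×B)₂ = ∂B₁/∂w − ∂B₃/∂u = 2*v + 8*w + 3
(∇×B)₃ = ∂B₂/∂u − ∂B₁/∂v = 0
∇×B = (-2*u, 2*v + 8*w + 3, 0)
At (3, 2, 2): (-6, 23, 0).

(-6, 23, 0)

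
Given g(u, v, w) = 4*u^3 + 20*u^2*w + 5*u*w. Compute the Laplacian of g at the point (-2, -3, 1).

∂²g/∂u² = 8*(3*u + 5*w)
∂²g/∂v² = 0
∂²g/∂w² = 0
∇²g = 24*u + 40*w
At (-2, -3, 1): -8.

-8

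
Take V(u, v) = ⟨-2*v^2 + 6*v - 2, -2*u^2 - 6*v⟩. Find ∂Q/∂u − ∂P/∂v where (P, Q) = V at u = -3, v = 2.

∂V₂/∂u = -4*u
∂V₁/∂v = -4*v + 6
Scalar curl = -4*u + 4*v - 6
At (-3, 2): 14.

14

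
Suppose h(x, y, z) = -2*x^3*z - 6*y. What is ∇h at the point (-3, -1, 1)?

(-54, -6, 54)

∂h/∂x = -6*x^2*z
∂h/∂y = -6
∂h/∂z = -2*x^3
∇h = (-6*x^2*z, -6, -2*x^3)
At (-3, -1, 1): (-54, -6, 54).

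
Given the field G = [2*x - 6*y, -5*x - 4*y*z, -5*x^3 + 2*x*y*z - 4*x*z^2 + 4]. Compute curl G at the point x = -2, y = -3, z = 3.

(∇×G)₁ = ∂G₃/∂y − ∂G₂/∂z = 2*x*z + 4*y
(∇×G)₂ = ∂G₁/∂z − ∂G₃/∂x = 15*x^2 - 2*y*z + 4*z^2
(∇×G)₃ = ∂G₂/∂x − ∂G₁/∂y = 1
∇×G = (2*x*z + 4*y, 15*x^2 - 2*y*z + 4*z^2, 1)
At (-2, -3, 3): (-24, 114, 1).

(-24, 114, 1)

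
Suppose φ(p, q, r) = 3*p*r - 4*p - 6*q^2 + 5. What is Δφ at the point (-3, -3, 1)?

-12

∂²φ/∂p² = 0
∂²φ/∂q² = -12
∂²φ/∂r² = 0
∇²φ = -12
At (-3, -3, 1): -12.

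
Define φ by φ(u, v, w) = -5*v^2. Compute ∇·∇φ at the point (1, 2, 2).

∂²φ/∂u² = 0
∂²φ/∂v² = -10
∂²φ/∂w² = 0
∇²φ = -10
At (1, 2, 2): -10.

-10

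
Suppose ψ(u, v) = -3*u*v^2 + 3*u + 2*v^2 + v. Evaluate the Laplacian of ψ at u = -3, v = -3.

22

∂²ψ/∂u² = 0
∂²ψ/∂v² = 2*(-3*u + 2)
∇²ψ = -6*u + 4
At (-3, -3): 22.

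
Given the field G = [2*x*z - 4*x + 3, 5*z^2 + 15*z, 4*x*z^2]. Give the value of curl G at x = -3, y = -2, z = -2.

(∇×G)₁ = ∂G₃/∂y − ∂G₂/∂z = -10*z - 15
(∇×G)₂ = ∂G₁/∂z − ∂G₃/∂x = 2*x - 4*z^2
(∇×G)₃ = ∂G₂/∂x − ∂G₁/∂y = 0
∇×G = (-10*z - 15, 2*x - 4*z^2, 0)
At (-3, -2, -2): (5, -22, 0).

(5, -22, 0)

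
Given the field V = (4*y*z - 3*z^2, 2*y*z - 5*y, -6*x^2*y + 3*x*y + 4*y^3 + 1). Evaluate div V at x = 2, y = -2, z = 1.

-3

∂V₁/∂x = 0
∂V₂/∂y = 2*z - 5
∂V₃/∂z = 0
∇·V = 2*z - 5
At (2, -2, 1): -3.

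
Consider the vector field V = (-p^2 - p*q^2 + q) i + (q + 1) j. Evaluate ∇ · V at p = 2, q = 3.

∂V₁/∂p = -2*p - q^2
∂V₂/∂q = 1
∇·V = -2*p - q^2 + 1
At (2, 3): -12.

-12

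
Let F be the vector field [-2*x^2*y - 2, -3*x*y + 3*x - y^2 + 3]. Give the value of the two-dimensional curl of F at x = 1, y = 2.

-1

∂F₂/∂x = -3*y + 3
∂F₁/∂y = -2*x^2
Scalar curl = 2*x^2 - 3*y + 3
At (1, 2): -1.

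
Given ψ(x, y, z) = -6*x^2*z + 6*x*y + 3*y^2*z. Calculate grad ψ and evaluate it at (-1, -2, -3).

∂ψ/∂x = -12*x*z + 6*y
∂ψ/∂y = 6*x + 6*y*z
∂ψ/∂z = -6*x^2 + 3*y^2
∇ψ = (-12*x*z + 6*y, 6*x + 6*y*z, -6*x^2 + 3*y^2)
At (-1, -2, -3): (-48, 30, 6).

(-48, 30, 6)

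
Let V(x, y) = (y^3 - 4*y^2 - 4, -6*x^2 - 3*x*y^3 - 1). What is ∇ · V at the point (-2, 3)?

∂V₁/∂x = 0
∂V₂/∂y = -9*x*y^2
∇·V = -9*x*y^2
At (-2, 3): 162.

162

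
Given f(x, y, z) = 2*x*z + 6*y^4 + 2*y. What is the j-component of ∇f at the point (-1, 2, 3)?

194

(∇f)_2 = ∂f/∂y = 24*y^3 + 2
At (-1, 2, 3): 194.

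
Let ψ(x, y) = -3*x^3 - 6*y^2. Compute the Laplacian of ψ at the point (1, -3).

∂²ψ/∂x² = -18*x
∂²ψ/∂y² = -12
∇²ψ = -18*x - 12
At (1, -3): -30.

-30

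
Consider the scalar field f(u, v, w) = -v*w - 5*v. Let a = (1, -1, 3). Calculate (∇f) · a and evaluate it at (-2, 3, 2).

-2

∂f/∂u = 0
∂f/∂v = -w - 5
∂f/∂w = -v
∇f at (-2, 3, 2) = (0, -7, -3)
∇f · a = (0)(1) + (-7)(-1) + (-3)(3) = -2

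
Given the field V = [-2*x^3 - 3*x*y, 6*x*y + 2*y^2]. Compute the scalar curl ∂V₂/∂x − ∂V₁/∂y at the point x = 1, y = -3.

∂V₂/∂x = 6*y
∂V₁/∂y = -3*x
Scalar curl = 3*x + 6*y
At (1, -3): -15.

-15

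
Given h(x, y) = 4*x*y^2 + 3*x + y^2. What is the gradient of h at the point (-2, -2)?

∂h/∂x = 4*y^2 + 3
∂h/∂y = 8*x*y + 2*y
∇h = (4*y^2 + 3, 8*x*y + 2*y)
At (-2, -2): (19, 28).

(19, 28)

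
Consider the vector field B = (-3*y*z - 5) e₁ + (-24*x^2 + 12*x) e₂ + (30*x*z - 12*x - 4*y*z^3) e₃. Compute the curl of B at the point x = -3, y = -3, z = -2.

(∇×B)₁ = ∂B₃/∂y − ∂B₂/∂z = -4*z^3
(∇×B)₂ = ∂B₁/∂z − ∂B₃/∂x = -3*y - 30*z + 12
(∇×B)₃ = ∂B₂/∂x − ∂B₁/∂y = -48*x + 3*z + 12
∇×B = (-4*z^3, -3*y - 30*z + 12, -48*x + 3*z + 12)
At (-3, -3, -2): (32, 81, 150).

(32, 81, 150)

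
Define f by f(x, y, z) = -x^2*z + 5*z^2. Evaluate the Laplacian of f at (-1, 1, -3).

∂²f/∂x² = -2*z
∂²f/∂y² = 0
∂²f/∂z² = 10
∇²f = -2*z + 10
At (-1, 1, -3): 16.

16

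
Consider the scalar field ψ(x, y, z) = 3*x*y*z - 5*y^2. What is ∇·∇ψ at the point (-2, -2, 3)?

∂²ψ/∂x² = 0
∂²ψ/∂y² = -10
∂²ψ/∂z² = 0
∇²ψ = -10
At (-2, -2, 3): -10.

-10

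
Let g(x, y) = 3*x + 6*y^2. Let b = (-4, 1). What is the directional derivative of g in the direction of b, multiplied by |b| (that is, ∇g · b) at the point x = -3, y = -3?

∂g/∂x = 3
∂g/∂y = 12*y
∇g at (-3, -3) = (3, -36)
∇g · b = (3)(-4) + (-36)(1) = -48

-48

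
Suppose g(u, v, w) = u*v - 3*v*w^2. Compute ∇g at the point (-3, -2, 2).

∂g/∂u = v
∂g/∂v = u - 3*w^2
∂g/∂w = -6*v*w
∇g = (v, u - 3*w^2, -6*v*w)
At (-3, -2, 2): (-2, -15, 24).

(-2, -15, 24)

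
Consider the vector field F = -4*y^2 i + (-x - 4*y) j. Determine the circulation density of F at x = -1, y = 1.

7

∂F₂/∂x = -1
∂F₁/∂y = -8*y
Scalar curl = 8*y - 1
At (-1, 1): 7.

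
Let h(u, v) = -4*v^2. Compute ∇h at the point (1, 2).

∂h/∂u = 0
∂h/∂v = -8*v
∇h = (0, -8*v)
At (1, 2): (0, -16).

(0, -16)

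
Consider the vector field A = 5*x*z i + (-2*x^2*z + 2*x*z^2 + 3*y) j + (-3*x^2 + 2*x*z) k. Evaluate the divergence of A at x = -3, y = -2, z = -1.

-8

∂A₁/∂x = 5*z
∂A₂/∂y = 3
∂A₃/∂z = 2*x
∇·A = 2*x + 5*z + 3
At (-3, -2, -1): -8.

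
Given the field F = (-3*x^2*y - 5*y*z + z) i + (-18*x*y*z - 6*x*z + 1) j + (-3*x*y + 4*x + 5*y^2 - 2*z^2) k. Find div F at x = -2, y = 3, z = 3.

132

∂F₁/∂x = -6*x*y
∂F₂/∂y = -18*x*z
∂F₃/∂z = -4*z
∇·F = -6*x*y - 18*x*z - 4*z
At (-2, 3, 3): 132.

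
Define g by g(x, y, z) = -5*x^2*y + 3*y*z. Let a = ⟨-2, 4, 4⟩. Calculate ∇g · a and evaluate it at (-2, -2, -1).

-36

∂g/∂x = -10*x*y
∂g/∂y = -5*x^2 + 3*z
∂g/∂z = 3*y
∇g at (-2, -2, -1) = (-40, -23, -6)
∇g · a = (-40)(-2) + (-23)(4) + (-6)(4) = -36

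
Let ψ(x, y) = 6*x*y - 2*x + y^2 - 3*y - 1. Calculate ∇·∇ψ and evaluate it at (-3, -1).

2

∂²ψ/∂x² = 0
∂²ψ/∂y² = 2
∇²ψ = 2
At (-3, -1): 2.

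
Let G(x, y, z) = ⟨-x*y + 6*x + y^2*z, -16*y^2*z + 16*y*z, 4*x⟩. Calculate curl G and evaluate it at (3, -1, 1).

(32, -3, 5)

(∇×G)₁ = ∂G₃/∂y − ∂G₂/∂z = 16*y^2 - 16*y
(∇×G)₂ = ∂G₁/∂z − ∂G₃/∂x = y^2 - 4
(∇×G)₃ = ∂G₂/∂x − ∂G₁/∂y = x - 2*y*z
∇×G = (16*y^2 - 16*y, y^2 - 4, x - 2*y*z)
At (3, -1, 1): (32, -3, 5).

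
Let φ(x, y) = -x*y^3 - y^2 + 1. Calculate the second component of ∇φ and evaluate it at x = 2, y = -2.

-20

(∇φ)_2 = ∂φ/∂y = -3*x*y^2 - 2*y
At (2, -2): -20.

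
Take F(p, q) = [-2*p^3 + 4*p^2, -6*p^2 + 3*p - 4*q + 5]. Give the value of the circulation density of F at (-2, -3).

∂F₂/∂p = -12*p + 3
∂F₁/∂q = 0
Scalar curl = -12*p + 3
At (-2, -3): 27.

27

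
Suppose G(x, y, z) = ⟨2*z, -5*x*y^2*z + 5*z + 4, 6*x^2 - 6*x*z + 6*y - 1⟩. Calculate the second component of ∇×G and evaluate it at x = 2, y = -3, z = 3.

-4

(∇×G)_2 = ∂G₁/∂z − ∂G₃/∂x
= 2 − (12*x - 6*z)
= -12*x + 6*z + 2
At (2, -3, 3): -4.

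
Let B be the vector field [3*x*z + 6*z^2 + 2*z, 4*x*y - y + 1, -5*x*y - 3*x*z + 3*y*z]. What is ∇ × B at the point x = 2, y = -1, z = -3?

(∇×B)₁ = ∂B₃/∂y − ∂B₂/∂z = -5*x + 3*z
(∇×B)₂ = ∂B₁/∂z − ∂B₃/∂x = 3*x + 5*y + 15*z + 2
(∇×B)₃ = ∂B₂/∂x − ∂B₁/∂y = 4*y
∇×B = (-5*x + 3*z, 3*x + 5*y + 15*z + 2, 4*y)
At (2, -1, -3): (-19, -42, -4).

(-19, -42, -4)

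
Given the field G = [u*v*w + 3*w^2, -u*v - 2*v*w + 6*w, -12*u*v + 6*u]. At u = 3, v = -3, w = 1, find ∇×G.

(-48, -45, 0)

(∇×G)₁ = ∂G₃/∂v − ∂G₂/∂w = -12*u + 2*v - 6
(∇×G)₂ = ∂G₁/∂w − ∂G₃/∂u = u*v + 12*v + 6*w - 6
(∇×G)₃ = ∂G₂/∂u − ∂G₁/∂v = -u*w - v
∇×G = (-12*u + 2*v - 6, u*v + 12*v + 6*w - 6, -u*w - v)
At (3, -3, 1): (-48, -45, 0).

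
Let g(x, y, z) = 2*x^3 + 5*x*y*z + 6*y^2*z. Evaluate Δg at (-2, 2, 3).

12

∂²g/∂x² = 12*x
∂²g/∂y² = 12*z
∂²g/∂z² = 0
∇²g = 12*x + 12*z
At (-2, 2, 3): 12.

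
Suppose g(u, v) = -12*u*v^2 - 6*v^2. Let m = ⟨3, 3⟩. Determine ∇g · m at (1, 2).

∂g/∂u = -12*v^2
∂g/∂v = -24*u*v - 12*v
∇g at (1, 2) = (-48, -72)
∇g · m = (-48)(3) + (-72)(3) = -360

-360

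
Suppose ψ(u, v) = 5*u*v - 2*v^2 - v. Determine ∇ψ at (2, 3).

∂ψ/∂u = 5*v
∂ψ/∂v = 5*u - 4*v - 1
∇ψ = (5*v, 5*u - 4*v - 1)
At (2, 3): (15, -3).

(15, -3)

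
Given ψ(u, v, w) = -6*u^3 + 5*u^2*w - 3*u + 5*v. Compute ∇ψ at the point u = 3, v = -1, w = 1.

∂ψ/∂u = -18*u^2 + 10*u*w - 3
∂ψ/∂v = 5
∂ψ/∂w = 5*u^2
∇ψ = (-18*u^2 + 10*u*w - 3, 5, 5*u^2)
At (3, -1, 1): (-135, 5, 45).

(-135, 5, 45)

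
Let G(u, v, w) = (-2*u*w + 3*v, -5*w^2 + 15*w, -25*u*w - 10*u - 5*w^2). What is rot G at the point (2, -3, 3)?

(15, 81, -3)

(∇×G)₁ = ∂G₃/∂v − ∂G₂/∂w = 10*w - 15
(∇×G)₂ = ∂G₁/∂w − ∂G₃/∂u = -2*u + 25*w + 10
(∇×G)₃ = ∂G₂/∂u − ∂G₁/∂v = -3
∇×G = (10*w - 15, -2*u + 25*w + 10, -3)
At (2, -3, 3): (15, 81, -3).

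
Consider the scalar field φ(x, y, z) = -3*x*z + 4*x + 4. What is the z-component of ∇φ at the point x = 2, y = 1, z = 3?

-6

(∇φ)_3 = ∂φ/∂z = -3*x
At (2, 1, 3): -6.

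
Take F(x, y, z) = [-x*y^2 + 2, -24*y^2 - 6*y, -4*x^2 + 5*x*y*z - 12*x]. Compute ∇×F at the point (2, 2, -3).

(-30, 58, 8)

(∇×F)₁ = ∂F₃/∂y − ∂F₂/∂z = 5*x*z
(∇×F)₂ = ∂F₁/∂z − ∂F₃/∂x = 8*x - 5*y*z + 12
(∇×F)₃ = ∂F₂/∂x − ∂F₁/∂y = 2*x*y
∇×F = (5*x*z, 8*x - 5*y*z + 12, 2*x*y)
At (2, 2, -3): (-30, 58, 8).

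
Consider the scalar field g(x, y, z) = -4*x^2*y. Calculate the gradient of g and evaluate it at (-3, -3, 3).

∂g/∂x = -8*x*y
∂g/∂y = -4*x^2
∂g/∂z = 0
∇g = (-8*x*y, -4*x^2, 0)
At (-3, -3, 3): (-72, -36, 0).

(-72, -36, 0)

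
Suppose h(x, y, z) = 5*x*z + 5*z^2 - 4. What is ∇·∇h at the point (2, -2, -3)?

10

∂²h/∂x² = 0
∂²h/∂y² = 0
∂²h/∂z² = 10
∇²h = 10
At (2, -2, -3): 10.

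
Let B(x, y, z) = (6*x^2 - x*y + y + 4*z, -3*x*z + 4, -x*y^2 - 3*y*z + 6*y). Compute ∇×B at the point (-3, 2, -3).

(18, 8, 5)

(∇×B)₁ = ∂B₃/∂y − ∂B₂/∂z = -2*x*y + 3*x - 3*z + 6
(∇×B)₂ = ∂B₁/∂z − ∂B₃/∂x = y^2 + 4
(∇×B)₃ = ∂B₂/∂x − ∂B₁/∂y = x - 3*z - 1
∇×B = (-2*x*y + 3*x - 3*z + 6, y^2 + 4, x - 3*z - 1)
At (-3, 2, -3): (18, 8, 5).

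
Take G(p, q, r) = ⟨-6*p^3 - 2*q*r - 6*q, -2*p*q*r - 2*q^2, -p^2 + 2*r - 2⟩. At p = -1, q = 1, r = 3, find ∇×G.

(-2, -4, 6)

(∇×G)₁ = ∂G₃/∂q − ∂G₂/∂r = 2*p*q
(∇×G)₂ = ∂G₁/∂r − ∂G₃/∂p = 2*p - 2*q
(∇×G)₃ = ∂G₂/∂p − ∂G₁/∂q = -2*q*r + 2*r + 6
∇×G = (2*p*q, 2*p - 2*q, -2*q*r + 2*r + 6)
At (-1, 1, 3): (-2, -4, 6).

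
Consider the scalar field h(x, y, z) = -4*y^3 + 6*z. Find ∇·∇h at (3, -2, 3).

∂²h/∂x² = 0
∂²h/∂y² = -24*y
∂²h/∂z² = 0
∇²h = -24*y
At (3, -2, 3): 48.

48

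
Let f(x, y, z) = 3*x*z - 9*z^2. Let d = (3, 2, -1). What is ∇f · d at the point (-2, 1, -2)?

-48

∂f/∂x = 3*z
∂f/∂y = 0
∂f/∂z = 3*x - 18*z
∇f at (-2, 1, -2) = (-6, 0, 30)
∇f · d = (-6)(3) + (0)(2) + (30)(-1) = -48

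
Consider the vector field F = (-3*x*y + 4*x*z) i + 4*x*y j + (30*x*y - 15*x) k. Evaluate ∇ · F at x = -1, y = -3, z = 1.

∂F₁/∂x = -3*y + 4*z
∂F₂/∂y = 4*x
∂F₃/∂z = 0
∇·F = 4*x - 3*y + 4*z
At (-1, -3, 1): 9.

9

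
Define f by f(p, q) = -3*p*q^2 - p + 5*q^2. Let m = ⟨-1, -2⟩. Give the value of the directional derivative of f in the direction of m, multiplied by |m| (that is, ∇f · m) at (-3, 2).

∂f/∂p = -3*q^2 - 1
∂f/∂q = -6*p*q + 10*q
∇f at (-3, 2) = (-13, 56)
∇f · m = (-13)(-1) + (56)(-2) = -99

-99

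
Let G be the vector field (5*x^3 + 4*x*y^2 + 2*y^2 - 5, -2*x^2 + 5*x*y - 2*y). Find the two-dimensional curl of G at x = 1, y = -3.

∂G₂/∂x = -4*x + 5*y
∂G₁/∂y = 8*x*y + 4*y
Scalar curl = -8*x*y - 4*x + y
At (1, -3): 17.

17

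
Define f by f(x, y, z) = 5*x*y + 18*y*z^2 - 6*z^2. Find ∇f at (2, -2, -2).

(-10, 82, 168)

∂f/∂x = 5*y
∂f/∂y = 5*x + 18*z^2
∂f/∂z = 36*y*z - 12*z
∇f = (5*y, 5*x + 18*z^2, 36*y*z - 12*z)
At (2, -2, -2): (-10, 82, 168).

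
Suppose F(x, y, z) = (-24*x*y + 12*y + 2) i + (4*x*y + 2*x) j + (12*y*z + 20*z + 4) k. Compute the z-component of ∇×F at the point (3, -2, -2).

54

(∇×F)_3 = ∂F₂/∂x − ∂F₁/∂y
= 4*y + 2 − (-24*x + 12)
= 24*x + 4*y - 10
At (3, -2, -2): 54.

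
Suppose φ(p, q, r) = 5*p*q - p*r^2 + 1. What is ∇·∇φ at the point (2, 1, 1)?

-4

∂²φ/∂p² = 0
∂²φ/∂q² = 0
∂²φ/∂r² = -2*p
∇²φ = -2*p
At (2, 1, 1): -4.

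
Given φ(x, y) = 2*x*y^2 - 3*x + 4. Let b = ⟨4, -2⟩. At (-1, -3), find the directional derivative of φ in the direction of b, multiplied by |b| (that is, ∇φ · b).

∂φ/∂x = 2*y^2 - 3
∂φ/∂y = 4*x*y
∇φ at (-1, -3) = (15, 12)
∇φ · b = (15)(4) + (12)(-2) = 36

36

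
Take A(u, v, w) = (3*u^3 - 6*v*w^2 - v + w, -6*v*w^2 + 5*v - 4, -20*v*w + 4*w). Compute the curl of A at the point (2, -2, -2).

(∇×A)₁ = ∂A₃/∂v − ∂A₂/∂w = 12*v*w - 20*w
(∇×A)₂ = ∂A₁/∂w − ∂A₃/∂u = -12*v*w + 1
(∇×A)₃ = ∂A₂/∂u − ∂A₁/∂v = 6*w^2 + 1
∇×A = (12*v*w - 20*w, -12*v*w + 1, 6*w^2 + 1)
At (2, -2, -2): (88, -47, 25).

(88, -47, 25)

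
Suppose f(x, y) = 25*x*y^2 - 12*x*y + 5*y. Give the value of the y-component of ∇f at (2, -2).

(∇f)_2 = ∂f/∂y = 50*x*y - 12*x + 5
At (2, -2): -219.

-219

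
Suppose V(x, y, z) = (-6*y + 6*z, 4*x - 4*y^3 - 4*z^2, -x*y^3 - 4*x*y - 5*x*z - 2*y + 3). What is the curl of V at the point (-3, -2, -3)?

(22, -25, 10)

(∇×V)₁ = ∂V₃/∂y − ∂V₂/∂z = -3*x*y^2 - 4*x + 8*z - 2
(∇×V)₂ = ∂V₁/∂z − ∂V₃/∂x = y^3 + 4*y + 5*z + 6
(∇×V)₃ = ∂V₂/∂x − ∂V₁/∂y = 10
∇×V = (-3*x*y^2 - 4*x + 8*z - 2, y^3 + 4*y + 5*z + 6, 10)
At (-3, -2, -3): (22, -25, 10).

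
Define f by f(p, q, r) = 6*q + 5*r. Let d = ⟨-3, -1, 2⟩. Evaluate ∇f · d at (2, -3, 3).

∂f/∂p = 0
∂f/∂q = 6
∂f/∂r = 5
∇f at (2, -3, 3) = (0, 6, 5)
∇f · d = (0)(-3) + (6)(-1) + (5)(2) = 4

4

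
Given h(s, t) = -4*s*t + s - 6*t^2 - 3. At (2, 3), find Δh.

-12

∂²h/∂s² = 0
∂²h/∂t² = -12
∇²h = -12
At (2, 3): -12.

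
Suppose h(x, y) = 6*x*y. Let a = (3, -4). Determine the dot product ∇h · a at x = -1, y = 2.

∂h/∂x = 6*y
∂h/∂y = 6*x
∇h at (-1, 2) = (12, -6)
∇h · a = (12)(3) + (-6)(-4) = 60

60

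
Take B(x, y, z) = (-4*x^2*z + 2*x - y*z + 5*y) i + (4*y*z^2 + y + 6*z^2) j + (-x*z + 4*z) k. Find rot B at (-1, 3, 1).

(∇×B)₁ = ∂B₃/∂y − ∂B₂/∂z = -8*y*z - 12*z
(∇×B)₂ = ∂B₁/∂z − ∂B₃/∂x = -4*x^2 - y + z
(∇×B)₃ = ∂B₂/∂x − ∂B₁/∂y = z - 5
∇×B = (-8*y*z - 12*z, -4*x^2 - y + z, z - 5)
At (-1, 3, 1): (-36, -6, -4).

(-36, -6, -4)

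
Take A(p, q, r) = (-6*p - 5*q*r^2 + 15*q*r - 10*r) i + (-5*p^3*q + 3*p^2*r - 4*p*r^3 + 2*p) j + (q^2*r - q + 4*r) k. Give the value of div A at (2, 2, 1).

-38

∂A₁/∂p = -6
∂A₂/∂q = -5*p^3
∂A₃/∂r = q^2 + 4
∇·A = -5*p^3 + q^2 - 2
At (2, 2, 1): -38.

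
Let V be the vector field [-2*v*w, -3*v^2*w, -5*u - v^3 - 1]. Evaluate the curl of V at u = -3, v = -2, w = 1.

(0, 9, 2)

(∇×V)₁ = ∂V₃/∂v − ∂V₂/∂w = 0
(∇×V)₂ = ∂V₁/∂w − ∂V₃/∂u = -2*v + 5
(∇×V)₃ = ∂V₂/∂u − ∂V₁/∂v = 2*w
∇×V = (0, -2*v + 5, 2*w)
At (-3, -2, 1): (0, 9, 2).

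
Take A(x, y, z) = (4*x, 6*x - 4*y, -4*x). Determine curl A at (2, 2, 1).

(∇×A)₁ = ∂A₃/∂y − ∂A₂/∂z = 0
(∇×A)₂ = ∂A₁/∂z − ∂A₃/∂x = 4
(∇×A)₃ = ∂A₂/∂x − ∂A₁/∂y = 6
∇×A = (0, 4, 6)
At (2, 2, 1): (0, 4, 6).

(0, 4, 6)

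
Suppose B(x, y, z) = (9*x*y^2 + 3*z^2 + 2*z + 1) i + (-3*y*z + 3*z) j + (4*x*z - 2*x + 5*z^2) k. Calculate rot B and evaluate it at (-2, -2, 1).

(-9, 6, -72)

(∇×B)₁ = ∂B₃/∂y − ∂B₂/∂z = 3*y - 3
(∇×B)₂ = ∂B₁/∂z − ∂B₃/∂x = 2*z + 4
(∇×B)₃ = ∂B₂/∂x − ∂B₁/∂y = -18*x*y
∇×B = (3*y - 3, 2*z + 4, -18*x*y)
At (-2, -2, 1): (-9, 6, -72).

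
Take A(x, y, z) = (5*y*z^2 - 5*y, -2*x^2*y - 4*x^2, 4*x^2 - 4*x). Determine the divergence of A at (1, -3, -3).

∂A₁/∂x = 0
∂A₂/∂y = -2*x^2
∂A₃/∂z = 0
∇·A = -2*x^2
At (1, -3, -3): -2.

-2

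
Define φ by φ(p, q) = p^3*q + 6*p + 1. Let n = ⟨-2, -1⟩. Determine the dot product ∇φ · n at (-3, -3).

∂φ/∂p = 3*p^2*q + 6
∂φ/∂q = p^3
∇φ at (-3, -3) = (-75, -27)
∇φ · n = (-75)(-2) + (-27)(-1) = 177

177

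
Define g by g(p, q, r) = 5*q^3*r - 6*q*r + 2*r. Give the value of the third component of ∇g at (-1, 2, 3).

(∇g)_3 = ∂g/∂r = 5*q^3 - 6*q + 2
At (-1, 2, 3): 30.

30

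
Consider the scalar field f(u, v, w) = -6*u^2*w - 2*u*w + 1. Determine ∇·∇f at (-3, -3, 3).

∂²f/∂u² = -12*w
∂²f/∂v² = 0
∂²f/∂w² = 0
∇²f = -12*w
At (-3, -3, 3): -36.

-36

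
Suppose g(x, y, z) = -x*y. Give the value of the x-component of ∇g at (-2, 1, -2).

(∇g)_1 = ∂g/∂x = -y
At (-2, 1, -2): -1.

-1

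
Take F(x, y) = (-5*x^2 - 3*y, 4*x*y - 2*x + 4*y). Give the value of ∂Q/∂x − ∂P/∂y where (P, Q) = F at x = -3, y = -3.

-11

∂F₂/∂x = 4*y - 2
∂F₁/∂y = -3
Scalar curl = 4*y + 1
At (-3, -3): -11.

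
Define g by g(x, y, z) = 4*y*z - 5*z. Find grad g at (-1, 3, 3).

∂g/∂x = 0
∂g/∂y = 4*z
∂g/∂z = 4*y - 5
∇g = (0, 4*z, 4*y - 5)
At (-1, 3, 3): (0, 12, 7).

(0, 12, 7)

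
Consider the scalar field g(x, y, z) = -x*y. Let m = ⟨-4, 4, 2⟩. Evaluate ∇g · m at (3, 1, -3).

-8

∂g/∂x = -y
∂g/∂y = -x
∂g/∂z = 0
∇g at (3, 1, -3) = (-1, -3, 0)
∇g · m = (-1)(-4) + (-3)(4) + (0)(2) = -8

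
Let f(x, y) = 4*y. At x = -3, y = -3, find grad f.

∂f/∂x = 0
∂f/∂y = 4
∇f = (0, 4)
At (-3, -3): (0, 4).

(0, 4)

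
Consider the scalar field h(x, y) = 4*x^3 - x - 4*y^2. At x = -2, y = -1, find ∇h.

(47, 8)

∂h/∂x = 12*x^2 - 1
∂h/∂y = -8*y
∇h = (12*x^2 - 1, -8*y)
At (-2, -1): (47, 8).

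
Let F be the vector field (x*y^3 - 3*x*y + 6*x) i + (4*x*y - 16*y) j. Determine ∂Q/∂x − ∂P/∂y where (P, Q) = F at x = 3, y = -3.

∂F₂/∂x = 4*y
∂F₁/∂y = 3*x*y^2 - 3*x
Scalar curl = -3*x*y^2 + 3*x + 4*y
At (3, -3): -84.

-84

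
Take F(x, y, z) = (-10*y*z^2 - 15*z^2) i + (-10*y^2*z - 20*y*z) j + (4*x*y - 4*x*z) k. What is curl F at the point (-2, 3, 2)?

(142, -184, 40)

(∇×F)₁ = ∂F₃/∂y − ∂F₂/∂z = 4*x + 10*y^2 + 20*y
(∇×F)₂ = ∂F₁/∂z − ∂F₃/∂x = -20*y*z - 4*y - 26*z
(∇×F)₃ = ∂F₂/∂x − ∂F₁/∂y = 10*z^2
∇×F = (4*x + 10*y^2 + 20*y, -20*y*z - 4*y - 26*z, 10*z^2)
At (-2, 3, 2): (142, -184, 40).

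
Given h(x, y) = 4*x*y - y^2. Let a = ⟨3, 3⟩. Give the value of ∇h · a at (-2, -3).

∂h/∂x = 4*y
∂h/∂y = 4*x - 2*y
∇h at (-2, -3) = (-12, -2)
∇h · a = (-12)(3) + (-2)(3) = -42

-42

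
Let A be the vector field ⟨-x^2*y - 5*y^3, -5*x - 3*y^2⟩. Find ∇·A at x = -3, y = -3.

∂A₁/∂x = -2*x*y
∂A₂/∂y = -6*y
∇·A = -2*x*y - 6*y
At (-3, -3): 0.

0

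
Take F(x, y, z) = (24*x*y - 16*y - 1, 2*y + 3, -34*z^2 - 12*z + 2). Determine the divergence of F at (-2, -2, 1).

-126

∂F₁/∂x = 24*y
∂F₂/∂y = 2
∂F₃/∂z = -68*z - 12
∇·F = 24*y - 68*z - 10
At (-2, -2, 1): -126.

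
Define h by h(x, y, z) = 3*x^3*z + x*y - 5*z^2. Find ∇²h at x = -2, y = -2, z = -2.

62

∂²h/∂x² = 18*x*z
∂²h/∂y² = 0
∂²h/∂z² = -10
∇²h = 18*x*z - 10
At (-2, -2, -2): 62.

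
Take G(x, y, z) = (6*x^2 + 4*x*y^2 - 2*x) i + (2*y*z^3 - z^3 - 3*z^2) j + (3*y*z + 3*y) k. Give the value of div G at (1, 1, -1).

15

∂G₁/∂x = 12*x + 4*y^2 - 2
∂G₂/∂y = 2*z^3
∂G₃/∂z = 3*y
∇·G = 12*x + 4*y^2 + 3*y + 2*z^3 - 2
At (1, 1, -1): 15.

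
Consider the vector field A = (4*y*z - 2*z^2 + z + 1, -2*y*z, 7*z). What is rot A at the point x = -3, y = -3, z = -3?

(∇×A)₁ = ∂A₃/∂y − ∂A₂/∂z = 2*y
(∇×A)₂ = ∂A₁/∂z − ∂A₃/∂x = 4*y - 4*z + 1
(∇×A)₃ = ∂A₂/∂x − ∂A₁/∂y = -4*z
∇×A = (2*y, 4*y - 4*z + 1, -4*z)
At (-3, -3, -3): (-6, 1, 12).

(-6, 1, 12)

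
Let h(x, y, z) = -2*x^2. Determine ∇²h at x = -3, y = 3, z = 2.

-4

∂²h/∂x² = -4
∂²h/∂y² = 0
∂²h/∂z² = 0
∇²h = -4
At (-3, 3, 2): -4.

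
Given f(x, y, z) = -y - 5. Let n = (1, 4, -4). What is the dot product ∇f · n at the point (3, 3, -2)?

∂f/∂x = 0
∂f/∂y = -1
∂f/∂z = 0
∇f at (3, 3, -2) = (0, -1, 0)
∇f · n = (0)(1) + (-1)(4) + (0)(-4) = -4

-4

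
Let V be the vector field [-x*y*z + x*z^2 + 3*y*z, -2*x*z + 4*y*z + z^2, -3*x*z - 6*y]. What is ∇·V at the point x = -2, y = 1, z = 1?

10

∂V₁/∂x = -y*z + z^2
∂V₂/∂y = 4*z
∂V₃/∂z = -3*x
∇·V = -3*x - y*z + z^2 + 4*z
At (-2, 1, 1): 10.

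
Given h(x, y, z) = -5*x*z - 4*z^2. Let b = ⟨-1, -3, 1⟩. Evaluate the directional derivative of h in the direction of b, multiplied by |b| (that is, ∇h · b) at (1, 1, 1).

-8

∂h/∂x = -5*z
∂h/∂y = 0
∂h/∂z = -5*x - 8*z
∇h at (1, 1, 1) = (-5, 0, -13)
∇h · b = (-5)(-1) + (0)(-3) + (-13)(1) = -8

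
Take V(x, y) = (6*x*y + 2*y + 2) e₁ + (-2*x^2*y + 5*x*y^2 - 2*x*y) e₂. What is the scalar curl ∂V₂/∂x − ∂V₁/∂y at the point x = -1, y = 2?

∂V₂/∂x = -4*x*y + 5*y^2 - 2*y
∂V₁/∂y = 6*x + 2
Scalar curl = -4*x*y - 6*x + 5*y^2 - 2*y - 2
At (-1, 2): 28.

28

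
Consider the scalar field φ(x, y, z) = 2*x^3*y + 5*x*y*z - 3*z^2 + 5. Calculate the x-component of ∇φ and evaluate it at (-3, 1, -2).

(∇φ)_1 = ∂φ/∂x = 6*x^2*y + 5*y*z
At (-3, 1, -2): 44.

44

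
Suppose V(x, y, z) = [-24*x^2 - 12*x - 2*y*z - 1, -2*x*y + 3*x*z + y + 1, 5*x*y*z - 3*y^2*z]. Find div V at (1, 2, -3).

-63

∂V₁/∂x = -48*x - 12
∂V₂/∂y = -2*x + 1
∂V₃/∂z = 5*x*y - 3*y^2
∇·V = 5*x*y - 50*x - 3*y^2 - 11
At (1, 2, -3): -63.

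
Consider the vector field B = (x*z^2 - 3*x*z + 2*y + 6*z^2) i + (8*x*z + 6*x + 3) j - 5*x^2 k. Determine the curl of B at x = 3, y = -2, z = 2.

(-24, 57, 20)

(∇×B)₁ = ∂B₃/∂y − ∂B₂/∂z = -8*x
(∇×B)₂ = ∂B₁/∂z − ∂B₃/∂x = 2*x*z + 7*x + 12*z
(∇×B)₃ = ∂B₂/∂x − ∂B₁/∂y = 8*z + 4
∇×B = (-8*x, 2*x*z + 7*x + 12*z, 8*z + 4)
At (3, -2, 2): (-24, 57, 20).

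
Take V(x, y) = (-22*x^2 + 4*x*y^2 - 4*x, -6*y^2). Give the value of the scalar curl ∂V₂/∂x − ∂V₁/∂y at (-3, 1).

∂V₂/∂x = 0
∂V₁/∂y = 8*x*y
Scalar curl = -8*x*y
At (-3, 1): 24.

24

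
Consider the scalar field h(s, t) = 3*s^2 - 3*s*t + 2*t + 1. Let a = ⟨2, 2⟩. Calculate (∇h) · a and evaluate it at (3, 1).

16

∂h/∂s = 6*s - 3*t
∂h/∂t = -3*s + 2
∇h at (3, 1) = (15, -7)
∇h · a = (15)(2) + (-7)(2) = 16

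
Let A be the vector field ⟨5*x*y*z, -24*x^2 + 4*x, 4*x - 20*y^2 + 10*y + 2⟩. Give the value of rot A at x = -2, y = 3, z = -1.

(-110, -34, 90)

(∇×A)₁ = ∂A₃/∂y − ∂A₂/∂z = -40*y + 10
(∇×A)₂ = ∂A₁/∂z − ∂A₃/∂x = 5*x*y - 4
(∇×A)₃ = ∂A₂/∂x − ∂A₁/∂y = -5*x*z - 48*x + 4
∇×A = (-40*y + 10, 5*x*y - 4, -5*x*z - 48*x + 4)
At (-2, 3, -1): (-110, -34, 90).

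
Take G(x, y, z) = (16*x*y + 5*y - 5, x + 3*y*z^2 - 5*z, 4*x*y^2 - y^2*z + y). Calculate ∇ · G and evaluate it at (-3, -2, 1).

∂G₁/∂x = 16*y
∂G₂/∂y = 3*z^2
∂G₃/∂z = -y^2
∇·G = -y^2 + 16*y + 3*z^2
At (-3, -2, 1): -33.

-33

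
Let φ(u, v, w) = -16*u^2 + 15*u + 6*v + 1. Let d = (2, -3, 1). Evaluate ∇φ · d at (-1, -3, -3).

76

∂φ/∂u = -32*u + 15
∂φ/∂v = 6
∂φ/∂w = 0
∇φ at (-1, -3, -3) = (47, 6, 0)
∇φ · d = (47)(2) + (6)(-3) + (0)(1) = 76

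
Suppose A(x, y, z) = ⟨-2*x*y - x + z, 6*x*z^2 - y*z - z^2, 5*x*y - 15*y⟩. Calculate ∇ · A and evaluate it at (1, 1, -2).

∂A₁/∂x = -2*y - 1
∂A₂/∂y = -z
∂A₃/∂z = 0
∇·A = -2*y - z - 1
At (1, 1, -2): -1.

-1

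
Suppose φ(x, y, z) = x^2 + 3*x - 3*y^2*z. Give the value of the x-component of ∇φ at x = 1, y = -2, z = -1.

(∇φ)_1 = ∂φ/∂x = 2*x + 3
At (1, -2, -1): 5.

5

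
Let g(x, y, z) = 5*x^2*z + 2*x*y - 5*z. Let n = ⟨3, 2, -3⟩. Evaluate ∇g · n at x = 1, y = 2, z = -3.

-74

∂g/∂x = 10*x*z + 2*y
∂g/∂y = 2*x
∂g/∂z = 5*x^2 - 5
∇g at (1, 2, -3) = (-26, 2, 0)
∇g · n = (-26)(3) + (2)(2) + (0)(-3) = -74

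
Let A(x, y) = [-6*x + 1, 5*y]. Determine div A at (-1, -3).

-1

∂A₁/∂x = -6
∂A₂/∂y = 5
∇·A = -1
At (-1, -3): -1.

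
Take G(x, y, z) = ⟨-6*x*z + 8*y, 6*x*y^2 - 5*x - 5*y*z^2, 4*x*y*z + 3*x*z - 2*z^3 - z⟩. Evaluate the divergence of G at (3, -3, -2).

∂G₁/∂x = -6*z
∂G₂/∂y = 12*x*y - 5*z^2
∂G₃/∂z = 4*x*y + 3*x - 6*z^2 - 1
∇·G = 16*x*y + 3*x - 11*z^2 - 6*z - 1
At (3, -3, -2): -168.

-168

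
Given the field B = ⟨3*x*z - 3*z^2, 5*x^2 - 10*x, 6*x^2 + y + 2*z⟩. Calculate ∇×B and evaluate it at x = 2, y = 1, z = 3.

(1, -36, 10)

(∇×B)₁ = ∂B₃/∂y − ∂B₂/∂z = 1
(∇×B)₂ = ∂B₁/∂z − ∂B₃/∂x = -9*x - 6*z
(∇×B)₃ = ∂B₂/∂x − ∂B₁/∂y = 10*x - 10
∇×B = (1, -9*x - 6*z, 10*x - 10)
At (2, 1, 3): (1, -36, 10).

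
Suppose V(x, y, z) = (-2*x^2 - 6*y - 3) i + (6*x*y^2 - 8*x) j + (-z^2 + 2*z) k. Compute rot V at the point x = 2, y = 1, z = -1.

(0, 0, 4)

(∇×V)₁ = ∂V₃/∂y − ∂V₂/∂z = 0
(∇×V)₂ = ∂V₁/∂z − ∂V₃/∂x = 0
(∇×V)₃ = ∂V₂/∂x − ∂V₁/∂y = 6*y^2 - 2
∇×V = (0, 0, 6*y^2 - 2)
At (2, 1, -1): (0, 0, 4).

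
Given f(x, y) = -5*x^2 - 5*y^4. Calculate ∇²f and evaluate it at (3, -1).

-70

∂²f/∂x² = -10
∂²f/∂y² = -60*y^2
∇²f = -60*y^2 - 10
At (3, -1): -70.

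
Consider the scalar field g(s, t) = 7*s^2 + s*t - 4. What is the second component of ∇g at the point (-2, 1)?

-2

(∇g)_2 = ∂g/∂t = s
At (-2, 1): -2.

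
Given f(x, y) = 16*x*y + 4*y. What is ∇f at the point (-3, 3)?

(48, -44)

∂f/∂x = 16*y
∂f/∂y = 16*x + 4
∇f = (16*y, 16*x + 4)
At (-3, 3): (48, -44).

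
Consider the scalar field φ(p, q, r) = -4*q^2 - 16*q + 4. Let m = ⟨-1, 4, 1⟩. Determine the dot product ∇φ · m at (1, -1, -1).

∂φ/∂p = 0
∂φ/∂q = -8*q - 16
∂φ/∂r = 0
∇φ at (1, -1, -1) = (0, -8, 0)
∇φ · m = (0)(-1) + (-8)(4) + (0)(1) = -32

-32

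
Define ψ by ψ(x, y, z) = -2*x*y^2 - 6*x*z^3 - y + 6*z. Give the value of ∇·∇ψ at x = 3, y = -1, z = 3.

-336

∂²ψ/∂x² = 0
∂²ψ/∂y² = -4*x
∂²ψ/∂z² = -36*x*z
∇²ψ = -36*x*z - 4*x
At (3, -1, 3): -336.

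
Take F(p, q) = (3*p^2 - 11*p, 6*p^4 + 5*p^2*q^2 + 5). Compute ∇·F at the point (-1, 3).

∂F₁/∂p = 6*p - 11
∂F₂/∂q = 10*p^2*q
∇·F = 10*p^2*q + 6*p - 11
At (-1, 3): 13.

13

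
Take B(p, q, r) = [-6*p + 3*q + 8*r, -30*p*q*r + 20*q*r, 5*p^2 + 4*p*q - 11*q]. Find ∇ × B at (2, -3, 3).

(∇×B)₁ = ∂B₃/∂q − ∂B₂/∂r = 30*p*q + 4*p - 20*q - 11
(∇×B)₂ = ∂B₁/∂r − ∂B₃/∂p = -10*p - 4*q + 8
(∇×B)₃ = ∂B₂/∂p − ∂B₁/∂q = -30*q*r - 3
∇×B = (30*p*q + 4*p - 20*q - 11, -10*p - 4*q + 8, -30*q*r - 3)
At (2, -3, 3): (-123, 0, 267).

(-123, 0, 267)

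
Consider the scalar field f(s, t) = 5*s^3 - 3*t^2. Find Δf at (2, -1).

54

∂²f/∂s² = 30*s
∂²f/∂t² = -6
∇²f = 30*s - 6
At (2, -1): 54.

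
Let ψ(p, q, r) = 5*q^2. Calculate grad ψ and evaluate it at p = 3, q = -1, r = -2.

(0, -10, 0)

∂ψ/∂p = 0
∂ψ/∂q = 10*q
∂ψ/∂r = 0
∇ψ = (0, 10*q, 0)
At (3, -1, -2): (0, -10, 0).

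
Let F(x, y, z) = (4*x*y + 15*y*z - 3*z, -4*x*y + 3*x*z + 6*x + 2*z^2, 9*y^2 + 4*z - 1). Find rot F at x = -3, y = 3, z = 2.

(55, 42, -18)

(∇×F)₁ = ∂F₃/∂y − ∂F₂/∂z = -3*x + 18*y - 4*z
(∇×F)₂ = ∂F₁/∂z − ∂F₃/∂x = 15*y - 3
(∇×F)₃ = ∂F₂/∂x − ∂F₁/∂y = -4*x - 4*y - 12*z + 6
∇×F = (-3*x + 18*y - 4*z, 15*y - 3, -4*x - 4*y - 12*z + 6)
At (-3, 3, 2): (55, 42, -18).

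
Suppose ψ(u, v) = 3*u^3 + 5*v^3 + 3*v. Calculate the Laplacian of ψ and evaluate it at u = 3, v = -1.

∂²ψ/∂u² = 18*u
∂²ψ/∂v² = 30*v
∇²ψ = 18*u + 30*v
At (3, -1): 24.

24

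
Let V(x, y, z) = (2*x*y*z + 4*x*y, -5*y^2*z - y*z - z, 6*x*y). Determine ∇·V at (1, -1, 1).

3

∂V₁/∂x = 2*y*z + 4*y
∂V₂/∂y = -10*y*z - z
∂V₃/∂z = 0
∇·V = -8*y*z + 4*y - z
At (1, -1, 1): 3.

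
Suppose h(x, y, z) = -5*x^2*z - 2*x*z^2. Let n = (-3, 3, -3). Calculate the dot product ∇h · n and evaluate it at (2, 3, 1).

150

∂h/∂x = -10*x*z - 2*z^2
∂h/∂y = 0
∂h/∂z = -5*x^2 - 4*x*z
∇h at (2, 3, 1) = (-22, 0, -28)
∇h · n = (-22)(-3) + (0)(3) + (-28)(-3) = 150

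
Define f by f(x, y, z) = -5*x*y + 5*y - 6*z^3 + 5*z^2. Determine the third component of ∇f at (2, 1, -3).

(∇f)_3 = ∂f/∂z = -18*z^2 + 10*z
At (2, 1, -3): -192.

-192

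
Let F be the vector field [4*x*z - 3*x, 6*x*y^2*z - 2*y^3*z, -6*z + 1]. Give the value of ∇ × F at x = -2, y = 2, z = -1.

(64, -8, -24)

(∇×F)₁ = ∂F₃/∂y − ∂F₂/∂z = -6*x*y^2 + 2*y^3
(∇×F)₂ = ∂F₁/∂z − ∂F₃/∂x = 4*x
(∇×F)₃ = ∂F₂/∂x − ∂F₁/∂y = 6*y^2*z
∇×F = (-6*x*y^2 + 2*y^3, 4*x, 6*y^2*z)
At (-2, 2, -1): (64, -8, -24).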